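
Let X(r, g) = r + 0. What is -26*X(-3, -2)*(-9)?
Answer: -702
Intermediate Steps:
X(r, g) = r
-26*X(-3, -2)*(-9) = -26*(-3)*(-9) = 78*(-9) = -702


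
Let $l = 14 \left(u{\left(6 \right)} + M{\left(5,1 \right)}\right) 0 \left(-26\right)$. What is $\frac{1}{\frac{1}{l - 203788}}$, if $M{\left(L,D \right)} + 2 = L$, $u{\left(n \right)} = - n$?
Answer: $-203788$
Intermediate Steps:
$M{\left(L,D \right)} = -2 + L$
$l = 0$ ($l = 14 \left(\left(-1\right) 6 + \left(-2 + 5\right)\right) 0 \left(-26\right) = 14 \left(-6 + 3\right) 0 \left(-26\right) = 14 \left(\left(-3\right) 0\right) \left(-26\right) = 14 \cdot 0 \left(-26\right) = 0 \left(-26\right) = 0$)
$\frac{1}{\frac{1}{l - 203788}} = \frac{1}{\frac{1}{0 - 203788}} = \frac{1}{\frac{1}{-203788}} = \frac{1}{- \frac{1}{203788}} = -203788$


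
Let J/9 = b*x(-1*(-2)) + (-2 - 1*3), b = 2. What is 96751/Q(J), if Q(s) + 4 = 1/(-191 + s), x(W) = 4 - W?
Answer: -19350200/801 ≈ -24158.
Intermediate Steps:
J = -9 (J = 9*(2*(4 - (-1)*(-2)) + (-2 - 1*3)) = 9*(2*(4 - 1*2) + (-2 - 3)) = 9*(2*(4 - 2) - 5) = 9*(2*2 - 5) = 9*(4 - 5) = 9*(-1) = -9)
Q(s) = -4 + 1/(-191 + s)
96751/Q(J) = 96751/(((765 - 4*(-9))/(-191 - 9))) = 96751/(((765 + 36)/(-200))) = 96751/((-1/200*801)) = 96751/(-801/200) = 96751*(-200/801) = -19350200/801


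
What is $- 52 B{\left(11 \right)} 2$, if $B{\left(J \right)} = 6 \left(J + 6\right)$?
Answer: $-10608$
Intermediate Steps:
$B{\left(J \right)} = 36 + 6 J$ ($B{\left(J \right)} = 6 \left(6 + J\right) = 36 + 6 J$)
$- 52 B{\left(11 \right)} 2 = - 52 \left(36 + 6 \cdot 11\right) 2 = - 52 \left(36 + 66\right) 2 = - 52 \cdot 102 \cdot 2 = \left(-52\right) 204 = -10608$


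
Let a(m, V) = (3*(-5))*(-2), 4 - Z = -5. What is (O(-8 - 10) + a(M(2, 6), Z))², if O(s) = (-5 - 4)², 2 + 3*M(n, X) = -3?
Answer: 12321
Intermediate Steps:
Z = 9 (Z = 4 - 1*(-5) = 4 + 5 = 9)
M(n, X) = -5/3 (M(n, X) = -⅔ + (⅓)*(-3) = -⅔ - 1 = -5/3)
a(m, V) = 30 (a(m, V) = -15*(-2) = 30)
O(s) = 81 (O(s) = (-9)² = 81)
(O(-8 - 10) + a(M(2, 6), Z))² = (81 + 30)² = 111² = 12321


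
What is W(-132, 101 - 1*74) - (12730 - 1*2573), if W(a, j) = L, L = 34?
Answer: -10123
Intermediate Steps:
W(a, j) = 34
W(-132, 101 - 1*74) - (12730 - 1*2573) = 34 - (12730 - 1*2573) = 34 - (12730 - 2573) = 34 - 1*10157 = 34 - 10157 = -10123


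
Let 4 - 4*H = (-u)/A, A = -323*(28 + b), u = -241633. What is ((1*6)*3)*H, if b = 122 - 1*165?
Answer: -666759/3230 ≈ -206.43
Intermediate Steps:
b = -43 (b = 122 - 165 = -43)
A = 4845 (A = -323*(28 - 43) = -323*(-15) = 4845)
H = -222253/19380 (H = 1 - (-1*(-241633))/(4*4845) = 1 - 241633/(4*4845) = 1 - ¼*241633/4845 = 1 - 241633/19380 = -222253/19380 ≈ -11.468)
((1*6)*3)*H = ((1*6)*3)*(-222253/19380) = (6*3)*(-222253/19380) = 18*(-222253/19380) = -666759/3230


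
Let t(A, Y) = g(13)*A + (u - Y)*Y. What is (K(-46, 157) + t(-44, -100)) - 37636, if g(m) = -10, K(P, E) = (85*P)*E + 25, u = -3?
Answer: -660741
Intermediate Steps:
K(P, E) = 25 + 85*E*P (K(P, E) = 85*E*P + 25 = 25 + 85*E*P)
t(A, Y) = -10*A + Y*(-3 - Y) (t(A, Y) = -10*A + (-3 - Y)*Y = -10*A + Y*(-3 - Y))
(K(-46, 157) + t(-44, -100)) - 37636 = ((25 + 85*157*(-46)) + (-1*(-100)² - 10*(-44) - 3*(-100))) - 37636 = ((25 - 613870) + (-1*10000 + 440 + 300)) - 37636 = (-613845 + (-10000 + 440 + 300)) - 37636 = (-613845 - 9260) - 37636 = -623105 - 37636 = -660741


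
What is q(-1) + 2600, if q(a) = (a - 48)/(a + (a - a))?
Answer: 2649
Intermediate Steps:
q(a) = (-48 + a)/a (q(a) = (-48 + a)/(a + 0) = (-48 + a)/a)
q(-1) + 2600 = (-48 - 1)/(-1) + 2600 = -1*(-49) + 2600 = 49 + 2600 = 2649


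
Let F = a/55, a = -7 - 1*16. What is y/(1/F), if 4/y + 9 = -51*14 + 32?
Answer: 92/38005 ≈ 0.0024207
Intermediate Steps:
a = -23 (a = -7 - 16 = -23)
y = -4/691 (y = 4/(-9 + (-51*14 + 32)) = 4/(-9 + (-714 + 32)) = 4/(-9 - 682) = 4/(-691) = 4*(-1/691) = -4/691 ≈ -0.0057887)
F = -23/55 ≈ -0.41818
y/(1/F) = -4/(691*(1/(-23/55))) = -4/(691*(-55/23)) = -4/691*(-23/55) = 92/38005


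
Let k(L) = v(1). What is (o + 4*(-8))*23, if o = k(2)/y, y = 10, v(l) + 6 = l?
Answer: -1495/2 ≈ -747.50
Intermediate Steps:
v(l) = -6 + l
k(L) = -5 (k(L) = -6 + 1 = -5)
o = -1/2 (o = -5/10 = -5*1/10 = -1/2 ≈ -0.50000)
(o + 4*(-8))*23 = (-1/2 + 4*(-8))*23 = (-1/2 - 32)*23 = -65/2*23 = -1495/2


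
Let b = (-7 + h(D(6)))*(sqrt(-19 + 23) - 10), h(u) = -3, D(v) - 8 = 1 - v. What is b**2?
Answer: 6400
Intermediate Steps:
D(v) = 9 - v (D(v) = 8 + (1 - v) = 9 - v)
b = 80 (b = (-7 - 3)*(sqrt(-19 + 23) - 10) = -10*(sqrt(4) - 10) = -10*(2 - 10) = -10*(-8) = 80)
b**2 = 80**2 = 6400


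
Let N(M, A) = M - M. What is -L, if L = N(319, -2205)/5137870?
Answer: 0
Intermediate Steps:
N(M, A) = 0
L = 0 (L = 0/5137870 = 0*(1/5137870) = 0)
-L = -1*0 = 0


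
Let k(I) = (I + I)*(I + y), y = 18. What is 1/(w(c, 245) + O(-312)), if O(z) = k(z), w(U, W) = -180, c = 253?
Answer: 1/183276 ≈ 5.4563e-6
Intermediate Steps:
k(I) = 2*I*(18 + I) (k(I) = (I + I)*(I + 18) = (2*I)*(18 + I) = 2*I*(18 + I))
O(z) = 2*z*(18 + z)
1/(w(c, 245) + O(-312)) = 1/(-180 + 2*(-312)*(18 - 312)) = 1/(-180 + 2*(-312)*(-294)) = 1/(-180 + 183456) = 1/183276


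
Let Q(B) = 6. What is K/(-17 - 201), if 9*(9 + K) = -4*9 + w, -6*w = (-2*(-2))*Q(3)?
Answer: 121/1962 ≈ 0.061672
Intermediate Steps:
w = -4 (w = -(-2*(-2))*6/6 = -2*6/3 = -⅙*24 = -4)
K = -121/9 (K = -9 + (-4*9 - 4)/9 = -9 + (-36 - 4)/9 = -9 + (⅑)*(-40) = -9 - 40/9 = -121/9 ≈ -13.444)
K/(-17 - 201) = -121/(9*(-17 - 201)) = -121/9/(-218) = -121/9*(-1/218) = 121/1962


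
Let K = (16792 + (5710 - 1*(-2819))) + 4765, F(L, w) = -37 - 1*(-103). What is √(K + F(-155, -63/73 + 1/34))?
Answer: 2*√7538 ≈ 173.64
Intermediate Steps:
F(L, w) = 66 (F(L, w) = -37 + 103 = 66)
K = 30086 (K = (16792 + (5710 + 2819)) + 4765 = (16792 + 8529) + 4765 = 25321 + 4765 = 30086)
√(K + F(-155, -63/73 + 1/34)) = √(30086 + 66) = √30152 = 2*√7538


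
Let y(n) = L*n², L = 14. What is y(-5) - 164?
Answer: 186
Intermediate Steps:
y(n) = 14*n²
y(-5) - 164 = 14*(-5)² - 164 = 14*25 - 164 = 350 - 164 = 186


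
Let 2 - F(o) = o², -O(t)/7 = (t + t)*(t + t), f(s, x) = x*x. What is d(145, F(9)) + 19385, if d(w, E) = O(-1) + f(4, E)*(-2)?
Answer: 6875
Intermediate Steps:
f(s, x) = x²
O(t) = -28*t² (O(t) = -7*(t + t)*(t + t) = -7*2*t*2*t = -28*t²)
F(o) = 2 - o²
d(w, E) = -28 - 2*E² (d(w, E) = -28*(-1)² + E²*(-2) = -28*1 - 2*E² = -28 - 2*E²)
d(145, F(9)) + 19385 = (-28 - 2*(2 - 1*9²)²) + 19385 = (-28 - 2*(2 - 1*81)²) + 19385 = (-28 - 2*(2 - 81)²) + 19385 = (-28 - 2*(-79)²) + 19385 = (-28 - 2*6241) + 19385 = (-28 - 12482) + 19385 = -12510 + 19385 = 6875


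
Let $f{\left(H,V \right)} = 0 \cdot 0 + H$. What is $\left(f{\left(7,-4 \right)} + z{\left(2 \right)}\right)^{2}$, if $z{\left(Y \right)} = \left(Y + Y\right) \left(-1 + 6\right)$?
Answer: $729$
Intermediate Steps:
$f{\left(H,V \right)} = H$ ($f{\left(H,V \right)} = 0 + H = H$)
$z{\left(Y \right)} = 10 Y$ ($z{\left(Y \right)} = 2 Y 5 = 10 Y$)
$\left(f{\left(7,-4 \right)} + z{\left(2 \right)}\right)^{2} = \left(7 + 10 \cdot 2\right)^{2} = \left(7 + 20\right)^{2} = 27^{2} = 729$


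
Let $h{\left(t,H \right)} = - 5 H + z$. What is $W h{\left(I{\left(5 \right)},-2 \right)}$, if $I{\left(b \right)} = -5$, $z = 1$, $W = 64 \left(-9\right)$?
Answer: $-6336$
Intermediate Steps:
$W = -576$
$h{\left(t,H \right)} = 1 - 5 H$ ($h{\left(t,H \right)} = - 5 H + 1 = 1 - 5 H$)
$W h{\left(I{\left(5 \right)},-2 \right)} = - 576 \left(1 - -10\right) = - 576 \left(1 + 10\right) = \left(-576\right) 11 = -6336$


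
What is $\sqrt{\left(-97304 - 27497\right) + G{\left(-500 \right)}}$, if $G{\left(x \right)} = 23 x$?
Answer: $i \sqrt{136301} \approx 369.19 i$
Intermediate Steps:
$\sqrt{\left(-97304 - 27497\right) + G{\left(-500 \right)}} = \sqrt{\left(-97304 - 27497\right) + 23 \left(-500\right)} = \sqrt{\left(-97304 - 27497\right) - 11500} = \sqrt{-124801 - 11500} = \sqrt{-136301} = i \sqrt{136301}$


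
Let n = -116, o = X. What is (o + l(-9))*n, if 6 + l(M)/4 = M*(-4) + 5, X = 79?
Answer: -25404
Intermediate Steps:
o = 79
l(M) = -4 - 16*M (l(M) = -24 + 4*(M*(-4) + 5) = -24 + 4*(-4*M + 5) = -24 + 4*(5 - 4*M) = -24 + (20 - 16*M) = -4 - 16*M)
(o + l(-9))*n = (79 + (-4 - 16*(-9)))*(-116) = (79 + (-4 + 144))*(-116) = (79 + 140)*(-116) = 219*(-116) = -25404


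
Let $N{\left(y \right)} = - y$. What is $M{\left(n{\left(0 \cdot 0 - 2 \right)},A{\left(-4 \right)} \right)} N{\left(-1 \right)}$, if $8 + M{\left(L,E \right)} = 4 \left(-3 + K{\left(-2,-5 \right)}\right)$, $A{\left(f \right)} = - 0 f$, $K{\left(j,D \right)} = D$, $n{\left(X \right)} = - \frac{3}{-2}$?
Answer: $-40$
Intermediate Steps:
$n{\left(X \right)} = \frac{3}{2}$ ($n{\left(X \right)} = \left(-3\right) \left(- \frac{1}{2}\right) = \frac{3}{2}$)
$A{\left(f \right)} = 0$ ($A{\left(f \right)} = \left(-1\right) 0 = 0$)
$M{\left(L,E \right)} = -40$ ($M{\left(L,E \right)} = -8 + 4 \left(-3 - 5\right) = -8 + 4 \left(-8\right) = -8 - 32 = -40$)
$M{\left(n{\left(0 \cdot 0 - 2 \right)},A{\left(-4 \right)} \right)} N{\left(-1 \right)} = - 40 \left(\left(-1\right) \left(-1\right)\right) = \left(-40\right) 1 = -40$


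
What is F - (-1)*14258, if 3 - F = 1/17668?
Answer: 251963347/17668 ≈ 14261.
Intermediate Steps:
F = 53003/17668 (F = 3 - 1/17668 = 53003/17668 ≈ 2.9999)
F - (-1)*14258 = 53003/17668 - (-1)*14258 = 53003/17668 - 1*(-14258) = 53003/17668 + 14258 = 251963347/17668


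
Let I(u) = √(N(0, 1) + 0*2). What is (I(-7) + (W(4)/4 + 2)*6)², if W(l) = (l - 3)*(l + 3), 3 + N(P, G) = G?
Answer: 2017/4 + 45*I*√2 ≈ 504.25 + 63.64*I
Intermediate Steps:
N(P, G) = -3 + G
W(l) = (-3 + l)*(3 + l)
I(u) = I*√2 (I(u) = √((-3 + 1) + 0*2) = √(-2 + 0) = √(-2) = I*√2)
(I(-7) + (W(4)/4 + 2)*6)² = (I*√2 + ((-9 + 4²)/4 + 2)*6)² = (I*√2 + ((-9 + 16)*(¼) + 2)*6)² = (I*√2 + (7*(¼) + 2)*6)² = (I*√2 + (7/4 + 2)*6)² = (I*√2 + (15/4)*6)² = (I*√2 + 45/2)² = (45/2 + I*√2)²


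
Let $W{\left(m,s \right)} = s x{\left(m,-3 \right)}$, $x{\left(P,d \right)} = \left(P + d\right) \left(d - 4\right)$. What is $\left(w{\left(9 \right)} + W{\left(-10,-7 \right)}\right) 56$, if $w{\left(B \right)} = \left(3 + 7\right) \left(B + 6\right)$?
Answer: $-27272$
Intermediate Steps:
$x{\left(P,d \right)} = \left(-4 + d\right) \left(P + d\right)$ ($x{\left(P,d \right)} = \left(P + d\right) \left(-4 + d\right) = \left(-4 + d\right) \left(P + d\right)$)
$W{\left(m,s \right)} = s \left(21 - 7 m\right)$ ($W{\left(m,s \right)} = s \left(\left(-3\right)^{2} - 4 m - -12 + m \left(-3\right)\right) = s \left(9 - 4 m + 12 - 3 m\right) = s \left(21 - 7 m\right)$)
$w{\left(B \right)} = 60 + 10 B$ ($w{\left(B \right)} = 10 \left(6 + B\right) = 60 + 10 B$)
$\left(w{\left(9 \right)} + W{\left(-10,-7 \right)}\right) 56 = \left(\left(60 + 10 \cdot 9\right) + 7 \left(-7\right) \left(3 - -10\right)\right) 56 = \left(\left(60 + 90\right) + 7 \left(-7\right) \left(3 + 10\right)\right) 56 = \left(150 + 7 \left(-7\right) 13\right) 56 = \left(150 - 637\right) 56 = \left(-487\right) 56 = -27272$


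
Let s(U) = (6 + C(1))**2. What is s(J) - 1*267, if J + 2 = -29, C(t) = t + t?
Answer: -203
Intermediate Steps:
C(t) = 2*t
J = -31 (J = -2 - 29 = -31)
s(U) = 64 (s(U) = (6 + 2*1)**2 = (6 + 2)**2 = 8**2 = 64)
s(J) - 1*267 = 64 - 1*267 = 64 - 267 = -203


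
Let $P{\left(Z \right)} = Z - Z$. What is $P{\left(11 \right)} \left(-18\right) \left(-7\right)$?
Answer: $0$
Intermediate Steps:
$P{\left(Z \right)} = 0$
$P{\left(11 \right)} \left(-18\right) \left(-7\right) = 0 \left(-18\right) \left(-7\right) = 0 \left(-7\right) = 0$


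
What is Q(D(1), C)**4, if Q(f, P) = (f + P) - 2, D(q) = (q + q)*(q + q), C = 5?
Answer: 2401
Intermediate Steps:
D(q) = 4*q**2 (D(q) = (2*q)*(2*q) = 4*q**2)
Q(f, P) = -2 + P + f (Q(f, P) = (P + f) - 2 = -2 + P + f)
Q(D(1), C)**4 = (-2 + 5 + 4*1**2)**4 = (-2 + 5 + 4*1)**4 = (-2 + 5 + 4)**4 = 7**4 = 2401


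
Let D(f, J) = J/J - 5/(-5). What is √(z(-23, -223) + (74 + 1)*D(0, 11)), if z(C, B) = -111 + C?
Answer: 4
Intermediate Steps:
D(f, J) = 2 (D(f, J) = 1 - 5*(-⅕) = 1 + 1 = 2)
√(z(-23, -223) + (74 + 1)*D(0, 11)) = √((-111 - 23) + (74 + 1)*2) = √(-134 + 75*2) = √(-134 + 150) = √16 = 4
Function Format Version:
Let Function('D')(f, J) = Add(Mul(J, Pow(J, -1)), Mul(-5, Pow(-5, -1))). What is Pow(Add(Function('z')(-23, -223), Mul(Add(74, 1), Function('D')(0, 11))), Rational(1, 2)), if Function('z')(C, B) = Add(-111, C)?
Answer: 4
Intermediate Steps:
Function('D')(f, J) = 2 (Function('D')(f, J) = Add(1, Mul(-5, Rational(-1, 5))) = Add(1, 1) = 2)
Pow(Add(Function('z')(-23, -223), Mul(Add(74, 1), Function('D')(0, 11))), Rational(1, 2)) = Pow(Add(Add(-111, -23), Mul(Add(74, 1), 2)), Rational(1, 2)) = Pow(Add(-134, Mul(75, 2)), Rational(1, 2)) = Pow(Add(-134, 150), Rational(1, 2)) = Pow(16, Rational(1, 2)) = 4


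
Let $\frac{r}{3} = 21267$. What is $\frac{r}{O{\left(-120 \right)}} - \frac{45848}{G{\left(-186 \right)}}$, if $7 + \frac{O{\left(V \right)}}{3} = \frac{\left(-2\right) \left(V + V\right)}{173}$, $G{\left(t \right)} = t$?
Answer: $- \frac{19141607}{3999} \approx -4786.6$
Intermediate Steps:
$O{\left(V \right)} = -21 - \frac{12 V}{173}$ ($O{\left(V \right)} = -21 + 3 \frac{\left(-2\right) \left(V + V\right)}{173} = -21 + 3 - 2 \cdot 2 V \frac{1}{173} = -21 + 3 - 4 V \frac{1}{173} = -21 + 3 \left(- \frac{4 V}{173}\right) = -21 - \frac{12 V}{173}$)
$r = 63801$ ($r = 3 \cdot 21267 = 63801$)
$\frac{r}{O{\left(-120 \right)}} - \frac{45848}{G{\left(-186 \right)}} = \frac{63801}{-21 - - \frac{1440}{173}} - \frac{45848}{-186} = \frac{63801}{-21 + \frac{1440}{173}} - - \frac{22924}{93} = \frac{63801}{- \frac{2193}{173}} + \frac{22924}{93} = 63801 \left(- \frac{173}{2193}\right) + \frac{22924}{93} = - \frac{216423}{43} + \frac{22924}{93} = - \frac{19141607}{3999}$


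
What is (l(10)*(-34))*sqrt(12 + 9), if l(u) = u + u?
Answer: -680*sqrt(21) ≈ -3116.2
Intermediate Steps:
l(u) = 2*u
(l(10)*(-34))*sqrt(12 + 9) = ((2*10)*(-34))*sqrt(12 + 9) = (20*(-34))*sqrt(21) = -680*sqrt(21)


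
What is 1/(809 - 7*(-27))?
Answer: 1/998 ≈ 0.0010020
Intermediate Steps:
1/(809 - 7*(-27)) = 1/(809 + 189) = 1/998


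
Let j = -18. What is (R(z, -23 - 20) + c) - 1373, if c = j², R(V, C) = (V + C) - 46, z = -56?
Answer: -1194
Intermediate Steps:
R(V, C) = -46 + C + V (R(V, C) = (C + V) - 46 = -46 + C + V)
c = 324 (c = (-18)² = 324)
(R(z, -23 - 20) + c) - 1373 = ((-46 + (-23 - 20) - 56) + 324) - 1373 = ((-46 - 43 - 56) + 324) - 1373 = (-145 + 324) - 1373 = 179 - 1373 = -1194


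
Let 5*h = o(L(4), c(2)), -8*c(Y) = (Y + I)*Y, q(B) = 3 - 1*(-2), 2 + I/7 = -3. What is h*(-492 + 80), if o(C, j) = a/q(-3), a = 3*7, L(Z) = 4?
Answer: -8652/25 ≈ -346.08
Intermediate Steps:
I = -35 (I = -14 + 7*(-3) = -14 - 21 = -35)
q(B) = 5 (q(B) = 3 + 2 = 5)
a = 21
c(Y) = -Y*(-35 + Y)/8 (c(Y) = -(Y - 35)*Y/8 = -(-35 + Y)*Y/8 = -Y*(-35 + Y)/8)
o(C, j) = 21/5
h = 21/25 (h = (1/5)*(21/5) = 21/25 ≈ 0.84000)
h*(-492 + 80) = 21*(-492 + 80)/25 = (21/25)*(-412) = -8652/25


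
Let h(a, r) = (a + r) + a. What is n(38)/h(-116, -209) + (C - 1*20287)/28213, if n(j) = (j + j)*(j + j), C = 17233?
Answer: -164305102/12441933 ≈ -13.206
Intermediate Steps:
n(j) = 4*j² (n(j) = (2*j)*(2*j) = 4*j²)
h(a, r) = r + 2*a
n(38)/h(-116, -209) + (C - 1*20287)/28213 = (4*38²)/(-209 + 2*(-116)) + (17233 - 1*20287)/28213 = (4*1444)/(-209 - 232) + (17233 - 20287)*(1/28213) = 5776/(-441) - 3054*1/28213 = 5776*(-1/441) - 3054/28213 = -5776/441 - 3054/28213 = -164305102/12441933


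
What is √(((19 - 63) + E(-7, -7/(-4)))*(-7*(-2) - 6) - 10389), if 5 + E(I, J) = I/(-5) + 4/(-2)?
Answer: I*√269645/5 ≈ 103.85*I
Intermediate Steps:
E(I, J) = -7 - I/5 (E(I, J) = -5 + (I/(-5) + 4/(-2)) = -5 + (I*(-⅕) + 4*(-½)) = -5 + (-I/5 - 2) = -5 + (-2 - I/5) = -7 - I/5)
√(((19 - 63) + E(-7, -7/(-4)))*(-7*(-2) - 6) - 10389) = √(((19 - 63) + (-7 - ⅕*(-7)))*(-7*(-2) - 6) - 10389) = √((-44 + (-7 + 7/5))*(14 - 6) - 10389) = √((-44 - 28/5)*8 - 10389) = √(-248/5*8 - 10389) = √(-1984/5 - 10389) = √(-53929/5) = I*√269645/5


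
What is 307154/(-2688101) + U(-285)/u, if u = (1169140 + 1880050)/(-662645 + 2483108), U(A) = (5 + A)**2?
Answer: 2019244183331126/43139635201 ≈ 46807.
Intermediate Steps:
u = 3049190/1820463 ≈ 1.6750
307154/(-2688101) + U(-285)/u = 307154/(-2688101) + (5 - 285)**2/(3049190/1820463) = 307154*(-1/2688101) + (-280)**2*(1820463/3049190) = -16166/141479 + 78400*(1820463/3049190) = -16166/141479 + 14272429920/304919 = 2019244183331126/43139635201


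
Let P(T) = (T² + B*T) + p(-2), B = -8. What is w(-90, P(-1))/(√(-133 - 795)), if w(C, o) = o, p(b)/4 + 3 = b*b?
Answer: -13*I*√58/232 ≈ -0.42675*I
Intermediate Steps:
p(b) = -12 + 4*b² (p(b) = -12 + 4*(b*b) = -12 + 4*b²)
P(T) = 4 + T² - 8*T (P(T) = (T² - 8*T) + (-12 + 4*(-2)²) = (T² - 8*T) + (-12 + 4*4) = (T² - 8*T) + (-12 + 16) = (T² - 8*T) + 4 = 4 + T² - 8*T)
w(-90, P(-1))/(√(-133 - 795)) = (4 + (-1)² - 8*(-1))/(√(-133 - 795)) = (4 + 1 + 8)/(√(-928)) = 13/((4*I*√58)) = 13*(-I*√58/232) = -13*I*√58/232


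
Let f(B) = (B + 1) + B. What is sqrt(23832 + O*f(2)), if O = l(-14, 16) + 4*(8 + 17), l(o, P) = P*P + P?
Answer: 2*sqrt(6423) ≈ 160.29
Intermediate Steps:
f(B) = 1 + 2*B (f(B) = (1 + B) + B = 1 + 2*B)
l(o, P) = P + P**2 (l(o, P) = P**2 + P = P + P**2)
O = 372 (O = 16*(1 + 16) + 4*(8 + 17) = 16*17 + 4*25 = 272 + 100 = 372)
sqrt(23832 + O*f(2)) = sqrt(23832 + 372*(1 + 2*2)) = sqrt(23832 + 372*(1 + 4)) = sqrt(23832 + 372*5) = sqrt(23832 + 1860) = sqrt(25692) = 2*sqrt(6423)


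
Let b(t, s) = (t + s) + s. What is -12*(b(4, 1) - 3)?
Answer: -36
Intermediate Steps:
b(t, s) = t + 2*s (b(t, s) = (s + t) + s = t + 2*s)
-12*(b(4, 1) - 3) = -12*((4 + 2*1) - 3) = -12*((4 + 2) - 3) = -12*(6 - 3) = -12*3 = -36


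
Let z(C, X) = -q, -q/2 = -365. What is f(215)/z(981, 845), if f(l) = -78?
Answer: 39/365 ≈ 0.10685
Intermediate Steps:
q = 730 (q = -2*(-365) = 730)
z(C, X) = -730 (z(C, X) = -1*730 = -730)
f(215)/z(981, 845) = -78/(-730) = -78*(-1/730) = 39/365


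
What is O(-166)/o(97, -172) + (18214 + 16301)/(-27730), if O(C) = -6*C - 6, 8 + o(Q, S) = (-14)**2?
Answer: 189/47 ≈ 4.0213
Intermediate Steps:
o(Q, S) = 188 (o(Q, S) = -8 + (-14)**2 = -8 + 196 = 188)
O(C) = -6 - 6*C
O(-166)/o(97, -172) + (18214 + 16301)/(-27730) = (-6 - 6*(-166))/188 + (18214 + 16301)/(-27730) = (-6 + 996)*(1/188) + 34515*(-1/27730) = 990*(1/188) - 117/94 = 495/94 - 117/94 = 189/47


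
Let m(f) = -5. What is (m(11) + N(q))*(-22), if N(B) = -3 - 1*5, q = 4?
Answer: 286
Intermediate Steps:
N(B) = -8 (N(B) = -3 - 5 = -8)
(m(11) + N(q))*(-22) = (-5 - 8)*(-22) = -13*(-22) = 286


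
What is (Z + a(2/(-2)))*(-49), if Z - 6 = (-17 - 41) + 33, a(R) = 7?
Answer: 588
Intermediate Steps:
Z = -19 (Z = 6 + ((-17 - 41) + 33) = 6 + (-58 + 33) = 6 - 25 = -19)
(Z + a(2/(-2)))*(-49) = (-19 + 7)*(-49) = -12*(-49) = 588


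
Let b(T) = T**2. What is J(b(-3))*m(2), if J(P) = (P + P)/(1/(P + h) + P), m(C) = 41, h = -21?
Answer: 8856/107 ≈ 82.766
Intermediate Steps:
J(P) = 2*P/(P + 1/(-21 + P)) (J(P) = (P + P)/(1/(P - 21) + P) = (2*P)/(1/(-21 + P) + P) = (2*P)/(P + 1/(-21 + P)) = 2*P/(P + 1/(-21 + P)))
J(b(-3))*m(2) = (2*(-3)**2*(-21 + (-3)**2)/(1 + ((-3)**2)**2 - 21*(-3)**2))*41 = (2*9*(-21 + 9)/(1 + 9**2 - 21*9))*41 = (2*9*(-12)/(1 + 81 - 189))*41 = (2*9*(-12)/(-107))*41 = (2*9*(-1/107)*(-12))*41 = (216/107)*41 = 8856/107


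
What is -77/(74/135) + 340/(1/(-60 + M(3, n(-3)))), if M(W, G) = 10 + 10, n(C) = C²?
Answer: -1016795/74 ≈ -13740.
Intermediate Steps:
M(W, G) = 20
-77/(74/135) + 340/(1/(-60 + M(3, n(-3)))) = -77/(74/135) + 340/(1/(-60 + 20)) = -77/(74*(1/135)) + 340/(1/(-40)) = -77/74/135 + 340/(-1/40) = -77*135/74 + 340*(-40) = -10395/74 - 13600 = -1016795/74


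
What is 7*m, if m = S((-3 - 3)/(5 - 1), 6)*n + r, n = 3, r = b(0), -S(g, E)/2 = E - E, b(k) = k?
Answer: 0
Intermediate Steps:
S(g, E) = 0 (S(g, E) = -2*(E - E) = -2*0 = 0)
r = 0
m = 0 (m = 0*3 + 0 = 0 + 0 = 0)
7*m = 7*0 = 0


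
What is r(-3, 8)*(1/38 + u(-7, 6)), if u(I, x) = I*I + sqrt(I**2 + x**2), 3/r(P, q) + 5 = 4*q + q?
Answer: 5589/1330 + 3*sqrt(85)/35 ≈ 4.9925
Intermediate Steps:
r(P, q) = 3/(-5 + 5*q) (r(P, q) = 3/(-5 + (4*q + q)) = 3/(-5 + 5*q))
u(I, x) = I**2 + sqrt(I**2 + x**2)
r(-3, 8)*(1/38 + u(-7, 6)) = (3/(5*(-1 + 8)))*(1/38 + ((-7)**2 + sqrt((-7)**2 + 6**2))) = ((3/5)/7)*(1/38 + (49 + sqrt(49 + 36))) = ((3/5)*(1/7))*(1/38 + (49 + sqrt(85))) = 3*(1863/38 + sqrt(85))/35 = 5589/1330 + 3*sqrt(85)/35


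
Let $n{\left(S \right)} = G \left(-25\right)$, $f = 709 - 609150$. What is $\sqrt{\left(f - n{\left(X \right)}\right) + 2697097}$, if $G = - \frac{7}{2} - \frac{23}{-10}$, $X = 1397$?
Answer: $\sqrt{2088626} \approx 1445.2$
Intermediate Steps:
$f = -608441$ ($f = 709 - 609150 = -608441$)
$G = - \frac{6}{5}$ ($G = \left(-7\right) \frac{1}{2} - - \frac{23}{10} = - \frac{7}{2} + \frac{23}{10} = - \frac{6}{5} \approx -1.2$)
$n{\left(S \right)} = 30$ ($n{\left(S \right)} = \left(- \frac{6}{5}\right) \left(-25\right) = 30$)
$\sqrt{\left(f - n{\left(X \right)}\right) + 2697097} = \sqrt{\left(-608441 - 30\right) + 2697097} = \sqrt{-608471 + 2697097} = \sqrt{2088626}$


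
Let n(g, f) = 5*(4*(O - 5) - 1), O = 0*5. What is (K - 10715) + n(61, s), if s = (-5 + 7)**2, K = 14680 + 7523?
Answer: 11383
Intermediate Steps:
K = 22203
s = 4 (s = 2**2 = 4)
O = 0
n(g, f) = -105 (n(g, f) = 5*(4*(0 - 5) - 1) = 5*(4*(-5) - 1) = 5*(-20 - 1) = 5*(-21) = -105)
(K - 10715) + n(61, s) = (22203 - 10715) - 105 = 11488 - 105 = 11383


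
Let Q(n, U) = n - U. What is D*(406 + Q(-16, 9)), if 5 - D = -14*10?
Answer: 55245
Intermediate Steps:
D = 145 (D = 5 - (-14)*10 = 5 - 1*(-140) = 5 + 140 = 145)
D*(406 + Q(-16, 9)) = 145*(406 + (-16 - 1*9)) = 145*(406 + (-16 - 9)) = 145*(406 - 25) = 145*381 = 55245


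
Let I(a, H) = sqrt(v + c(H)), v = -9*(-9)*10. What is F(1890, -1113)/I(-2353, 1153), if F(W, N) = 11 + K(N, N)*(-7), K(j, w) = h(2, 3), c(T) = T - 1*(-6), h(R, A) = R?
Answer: -3*sqrt(1969)/1969 ≈ -0.067608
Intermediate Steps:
v = 810 (v = 81*10 = 810)
c(T) = 6 + T (c(T) = T + 6 = 6 + T)
I(a, H) = sqrt(816 + H) (I(a, H) = sqrt(810 + (6 + H)) = sqrt(816 + H))
K(j, w) = 2
F(W, N) = -3 (F(W, N) = 11 + 2*(-7) = 11 - 14 = -3)
F(1890, -1113)/I(-2353, 1153) = -3/sqrt(816 + 1153) = -3*sqrt(1969)/1969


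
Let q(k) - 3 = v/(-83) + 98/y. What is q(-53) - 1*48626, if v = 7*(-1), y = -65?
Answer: -262328764/5395 ≈ -48624.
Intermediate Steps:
v = -7
q(k) = 8506/5395 (q(k) = 3 + (-7/(-83) + 98/(-65)) = 3 + (-7*(-1/83) + 98*(-1/65)) = 3 + (7/83 - 98/65) = 3 - 7679/5395 = 8506/5395)
q(-53) - 1*48626 = 8506/5395 - 1*48626 = 8506/5395 - 48626 = -262328764/5395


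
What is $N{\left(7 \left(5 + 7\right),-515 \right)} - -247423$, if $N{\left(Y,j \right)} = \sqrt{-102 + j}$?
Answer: $247423 + i \sqrt{617} \approx 2.4742 \cdot 10^{5} + 24.839 i$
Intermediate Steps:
$N{\left(7 \left(5 + 7\right),-515 \right)} - -247423 = \sqrt{-102 - 515} - -247423 = \sqrt{-617} + 247423 = i \sqrt{617} + 247423 = 247423 + i \sqrt{617}$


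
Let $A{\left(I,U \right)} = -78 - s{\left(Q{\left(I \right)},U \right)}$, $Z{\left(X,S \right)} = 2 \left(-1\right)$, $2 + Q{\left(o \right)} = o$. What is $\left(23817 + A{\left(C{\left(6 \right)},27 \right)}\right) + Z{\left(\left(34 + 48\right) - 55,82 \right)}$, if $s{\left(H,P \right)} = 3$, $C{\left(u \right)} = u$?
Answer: $23734$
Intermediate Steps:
$Q{\left(o \right)} = -2 + o$
$Z{\left(X,S \right)} = -2$
$A{\left(I,U \right)} = -81$ ($A{\left(I,U \right)} = -78 - 3 = -81$)
$\left(23817 + A{\left(C{\left(6 \right)},27 \right)}\right) + Z{\left(\left(34 + 48\right) - 55,82 \right)} = \left(23817 - 81\right) - 2 = 23736 - 2 = 23734$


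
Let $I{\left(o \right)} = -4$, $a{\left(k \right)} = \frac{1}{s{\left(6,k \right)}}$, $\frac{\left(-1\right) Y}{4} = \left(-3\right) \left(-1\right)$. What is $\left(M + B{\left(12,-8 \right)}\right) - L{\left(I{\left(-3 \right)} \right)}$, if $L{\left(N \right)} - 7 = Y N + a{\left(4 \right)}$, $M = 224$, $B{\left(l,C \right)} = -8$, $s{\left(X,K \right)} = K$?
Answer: $\frac{643}{4} \approx 160.75$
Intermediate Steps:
$Y = -12$ ($Y = - 4 \left(\left(-3\right) \left(-1\right)\right) = \left(-4\right) 3 = -12$)
$a{\left(k \right)} = \frac{1}{k}$
$L{\left(N \right)} = \frac{29}{4} - 12 N$ ($L{\left(N \right)} = 7 - \left(- \frac{1}{4} + 12 N\right) = \frac{29}{4} - 12 N$)
$\left(M + B{\left(12,-8 \right)}\right) - L{\left(I{\left(-3 \right)} \right)} = \left(224 - 8\right) - \left(\frac{29}{4} - -48\right) = 216 - \left(\frac{29}{4} + 48\right) = 216 - \frac{221}{4} = \frac{643}{4}$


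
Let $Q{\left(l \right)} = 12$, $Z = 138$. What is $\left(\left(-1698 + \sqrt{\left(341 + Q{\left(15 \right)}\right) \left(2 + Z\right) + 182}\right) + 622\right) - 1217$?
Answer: $-2293 + \sqrt{49602} \approx -2070.3$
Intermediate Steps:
$\left(\left(-1698 + \sqrt{\left(341 + Q{\left(15 \right)}\right) \left(2 + Z\right) + 182}\right) + 622\right) - 1217 = \left(\left(-1698 + \sqrt{\left(341 + 12\right) \left(2 + 138\right) + 182}\right) + 622\right) - 1217 = \left(\left(-1698 + \sqrt{353 \cdot 140 + 182}\right) + 622\right) - 1217 = \left(\left(-1698 + \sqrt{49420 + 182}\right) + 622\right) - 1217 = \left(\left(-1698 + \sqrt{49602}\right) + 622\right) - 1217 = \left(-1076 + \sqrt{49602}\right) - 1217 = -2293 + \sqrt{49602}$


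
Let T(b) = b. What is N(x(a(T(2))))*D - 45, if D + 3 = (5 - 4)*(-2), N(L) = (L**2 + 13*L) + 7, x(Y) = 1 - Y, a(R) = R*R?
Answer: 70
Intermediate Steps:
a(R) = R**2
N(L) = 7 + L**2 + 13*L
D = -5 (D = -3 + (5 - 4)*(-2) = -3 + 1*(-2) = -3 - 2 = -5)
N(x(a(T(2))))*D - 45 = (7 + (1 - 1*2**2)**2 + 13*(1 - 1*2**2))*(-5) - 45 = (7 + (1 - 1*4)**2 + 13*(1 - 1*4))*(-5) - 45 = (7 + (1 - 4)**2 + 13*(1 - 4))*(-5) - 45 = (7 + (-3)**2 + 13*(-3))*(-5) - 45 = (7 + 9 - 39)*(-5) - 45 = -23*(-5) - 45 = 115 - 45 = 70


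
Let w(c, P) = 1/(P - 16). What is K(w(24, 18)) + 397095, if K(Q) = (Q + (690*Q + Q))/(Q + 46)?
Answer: 36930527/93 ≈ 3.9710e+5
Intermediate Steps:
w(c, P) = 1/(-16 + P)
K(Q) = 692*Q/(46 + Q) (K(Q) = (Q + 691*Q)/(46 + Q) = (692*Q)/(46 + Q) = 692*Q/(46 + Q))
K(w(24, 18)) + 397095 = 692/((-16 + 18)*(46 + 1/(-16 + 18))) + 397095 = 692/(2*(46 + 1/2)) + 397095 = 692*(½)/(46 + ½) + 397095 = 692*(½)/(93/2) + 397095 = 692*(½)*(2/93) + 397095 = 692/93 + 397095 = 36930527/93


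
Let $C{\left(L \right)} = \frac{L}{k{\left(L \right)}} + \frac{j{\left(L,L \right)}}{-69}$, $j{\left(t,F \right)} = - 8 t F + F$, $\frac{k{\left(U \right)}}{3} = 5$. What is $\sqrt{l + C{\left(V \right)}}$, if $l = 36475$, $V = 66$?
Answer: $\frac{\sqrt{489106615}}{115} \approx 192.31$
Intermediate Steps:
$k{\left(U \right)} = 15$ ($k{\left(U \right)} = 3 \cdot 5 = 15$)
$j{\left(t,F \right)} = F - 8 F t$ ($j{\left(t,F \right)} = - 8 F t + F = F - 8 F t$)
$C{\left(L \right)} = \frac{L}{15} - \frac{L \left(1 - 8 L\right)}{69}$ ($C{\left(L \right)} = \frac{L}{15} + \frac{L \left(1 - 8 L\right)}{-69} = L \frac{1}{15} + L \left(1 - 8 L\right) \left(- \frac{1}{69}\right) = \frac{L}{15} - \frac{L \left(1 - 8 L\right)}{69}$)
$\sqrt{l + C{\left(V \right)}} = \sqrt{36475 + \frac{2}{345} \cdot 66 \left(9 + 20 \cdot 66\right)} = \sqrt{36475 + \frac{2}{345} \cdot 66 \left(9 + 1320\right)} = \sqrt{36475 + \frac{2}{345} \cdot 66 \cdot 1329} = \sqrt{36475 + \frac{58476}{115}} = \sqrt{\frac{4253101}{115}} = \frac{\sqrt{489106615}}{115}$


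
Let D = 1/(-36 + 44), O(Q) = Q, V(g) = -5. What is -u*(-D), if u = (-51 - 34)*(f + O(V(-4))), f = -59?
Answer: 680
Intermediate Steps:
D = 1/8 ≈ 0.12500
u = 5440 (u = (-51 - 34)*(-59 - 5) = -85*(-64) = 5440)
-u*(-D) = -5440*(-1*1/8) = -5440*(-1)/8 = -1*(-680) = 680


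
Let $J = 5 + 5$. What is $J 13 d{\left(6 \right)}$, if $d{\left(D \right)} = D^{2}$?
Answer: $4680$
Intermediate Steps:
$J = 10$
$J 13 d{\left(6 \right)} = 10 \cdot 13 \cdot 6^{2} = 10 \cdot 13 \cdot 36 = 10 \cdot 468 = 4680$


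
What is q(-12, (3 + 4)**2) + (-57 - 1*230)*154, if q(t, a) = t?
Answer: -44210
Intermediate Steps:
q(-12, (3 + 4)**2) + (-57 - 1*230)*154 = -12 + (-57 - 1*230)*154 = -12 + (-57 - 230)*154 = -12 - 287*154 = -12 - 44198 = -44210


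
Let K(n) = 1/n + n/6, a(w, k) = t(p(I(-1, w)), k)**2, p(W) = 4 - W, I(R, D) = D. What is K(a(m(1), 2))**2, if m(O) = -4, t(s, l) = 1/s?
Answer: 604028929/147456 ≈ 4096.3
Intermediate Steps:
a(w, k) = (4 - w)**(-2) (a(w, k) = (1/(4 - w))**2 = (4 - w)**(-2))
K(n) = 1/n + n/6 (K(n) = 1/n + n*(1/6) = 1/n + n/6)
K(a(m(1), 2))**2 = (1/((-4 - 4)**(-2)) + 1/(6*(-4 - 4)**2))**2 = (1/((-8)**(-2)) + (1/6)/(-8)**2)**2 = (1/(1/64) + (1/6)*(1/64))**2 = (64 + 1/384)**2 = (24577/384)**2 = 604028929/147456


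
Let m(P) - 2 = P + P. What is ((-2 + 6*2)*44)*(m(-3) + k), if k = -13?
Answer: -7480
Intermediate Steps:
m(P) = 2 + 2*P (m(P) = 2 + (P + P) = 2 + 2*P)
((-2 + 6*2)*44)*(m(-3) + k) = ((-2 + 6*2)*44)*((2 + 2*(-3)) - 13) = ((-2 + 12)*44)*((2 - 6) - 13) = (10*44)*(-4 - 13) = 440*(-17) = -7480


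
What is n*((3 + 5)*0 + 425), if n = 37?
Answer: 15725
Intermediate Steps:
n*((3 + 5)*0 + 425) = 37*((3 + 5)*0 + 425) = 37*(8*0 + 425) = 37*(0 + 425) = 37*425 = 15725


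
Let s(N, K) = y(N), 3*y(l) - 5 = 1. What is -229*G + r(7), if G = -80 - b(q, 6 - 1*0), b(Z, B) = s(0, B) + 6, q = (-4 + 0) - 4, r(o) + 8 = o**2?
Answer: 20193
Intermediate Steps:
y(l) = 2 (y(l) = 5/3 + (1/3)*1 = 5/3 + 1/3 = 2)
r(o) = -8 + o**2
q = -8 (q = -4 - 4 = -8)
s(N, K) = 2
b(Z, B) = 8 (b(Z, B) = 2 + 6 = 8)
G = -88 (G = -80 - 1*8 = -80 - 8 = -88)
-229*G + r(7) = -229*(-88) + (-8 + 7**2) = 20152 + (-8 + 49) = 20152 + 41 = 20193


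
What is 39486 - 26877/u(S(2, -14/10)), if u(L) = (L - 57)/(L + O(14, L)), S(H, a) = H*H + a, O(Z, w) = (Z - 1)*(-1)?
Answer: 137391/4 ≈ 34348.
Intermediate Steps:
O(Z, w) = 1 - Z (O(Z, w) = (-1 + Z)*(-1) = 1 - Z)
S(H, a) = a + H**2 (S(H, a) = H**2 + a = a + H**2)
u(L) = (-57 + L)/(-13 + L) (u(L) = (L - 57)/(L + (1 - 1*14)) = (-57 + L)/(L + (1 - 14)) = (-57 + L)/(L - 13) = (-57 + L)/(-13 + L))
39486 - 26877/u(S(2, -14/10)) = 39486 - 26877*(-13 + (-14/10 + 2**2))/(-57 + (-14/10 + 2**2)) = 39486 - 26877*(-13 + (-14*1/10 + 4))/(-57 + (-14*1/10 + 4)) = 39486 - 26877*(-13 + (-7/5 + 4))/(-57 + (-7/5 + 4)) = 39486 - 26877*(-13 + 13/5)/(-57 + 13/5) = 39486 - 26877/(-272/5/(-52/5)) = 39486 - 26877/((-5/52*(-272/5))) = 39486 - 26877/68/13 = 39486 - 26877*13/68 = 39486 - 20553/4 = 137391/4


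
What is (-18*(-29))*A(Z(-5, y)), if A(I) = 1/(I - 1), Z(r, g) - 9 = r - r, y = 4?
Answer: 261/4 ≈ 65.250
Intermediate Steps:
Z(r, g) = 9 (Z(r, g) = 9 + (r - r) = 9 + 0 = 9)
A(I) = 1/(-1 + I)
(-18*(-29))*A(Z(-5, y)) = (-18*(-29))/(-1 + 9) = 522/8 = 522*(⅛) = 261/4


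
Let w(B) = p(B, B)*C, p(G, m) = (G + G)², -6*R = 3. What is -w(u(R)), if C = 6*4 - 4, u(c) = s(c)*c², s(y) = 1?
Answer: -5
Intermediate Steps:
R = -½ (R = -⅙*3 = -½ ≈ -0.50000)
u(c) = c² (u(c) = 1*c² = c²)
p(G, m) = 4*G² (p(G, m) = (2*G)² = 4*G²)
C = 20 (C = 24 - 4 = 20)
w(B) = 80*B² (w(B) = (4*B²)*20 = 80*B²)
-w(u(R)) = -80*((-½)²)² = -80*(¼)² = -80/16 = -1*5 = -5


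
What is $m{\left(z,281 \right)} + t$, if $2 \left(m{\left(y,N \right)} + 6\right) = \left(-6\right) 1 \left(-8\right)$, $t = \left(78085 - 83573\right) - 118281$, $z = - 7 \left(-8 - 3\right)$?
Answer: $-123751$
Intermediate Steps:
$z = 77$ ($z = \left(-7\right) \left(-11\right) = 77$)
$t = -123769$ ($t = -5488 - 118281 = -123769$)
$m{\left(y,N \right)} = 18$ ($m{\left(y,N \right)} = -6 + \frac{\left(-6\right) 1 \left(-8\right)}{2} = -6 + \frac{\left(-6\right) \left(-8\right)}{2} = -6 + \frac{1}{2} \cdot 48 = -6 + 24 = 18$)
$m{\left(z,281 \right)} + t = 18 - 123769 = -123751$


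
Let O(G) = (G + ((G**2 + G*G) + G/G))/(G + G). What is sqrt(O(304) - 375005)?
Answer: I*sqrt(8657080314)/152 ≈ 612.13*I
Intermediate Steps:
O(G) = (1 + G + 2*G**2)/(2*G) (O(G) = (G + ((G**2 + G**2) + 1))/((2*G)) = (G + (2*G**2 + 1))*(1/(2*G)) = (G + (1 + 2*G**2))*(1/(2*G)) = (1 + G + 2*G**2)*(1/(2*G)) = (1 + G + 2*G**2)/(2*G))
sqrt(O(304) - 375005) = sqrt((1/2 + 304 + (1/2)/304) - 375005) = sqrt((1/2 + 304 + (1/2)*(1/304)) - 375005) = sqrt((1/2 + 304 + 1/608) - 375005) = sqrt(185137/608 - 375005) = sqrt(-227817903/608) = I*sqrt(8657080314)/152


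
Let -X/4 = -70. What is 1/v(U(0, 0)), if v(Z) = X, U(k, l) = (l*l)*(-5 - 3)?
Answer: 1/280 ≈ 0.0035714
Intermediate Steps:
U(k, l) = -8*l**2 (U(k, l) = l**2*(-8) = -8*l**2)
X = 280 (X = -4*(-70) = 280)
v(Z) = 280
1/v(U(0, 0)) = 1/280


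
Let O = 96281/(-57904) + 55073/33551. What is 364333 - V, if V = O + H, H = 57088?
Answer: 85270900413617/277533872 ≈ 3.0725e+5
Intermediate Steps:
O = -5910977/277533872 (O = 96281*(-1/57904) + 55073*(1/33551) = -96281/57904 + 55073/33551 = -5910977/277533872 ≈ -0.021298)
V = 15843847773759/277533872 (V = -5910977/277533872 + 57088 = 15843847773759/277533872 ≈ 57088.)
364333 - V = 364333 - 1*15843847773759/277533872 = 364333 - 15843847773759/277533872 = 85270900413617/277533872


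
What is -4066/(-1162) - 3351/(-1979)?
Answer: 5970238/1149799 ≈ 5.1924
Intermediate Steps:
-4066/(-1162) - 3351/(-1979) = -4066*(-1/1162) - 3351*(-1/1979) = 2033/581 + 3351/1979 = 5970238/1149799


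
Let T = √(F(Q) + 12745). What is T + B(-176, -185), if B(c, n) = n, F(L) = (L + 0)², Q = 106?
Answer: -185 + √23981 ≈ -30.142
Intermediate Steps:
F(L) = L²
T = √23981 (T = √(106² + 12745) = √(11236 + 12745) = √23981 ≈ 154.86)
T + B(-176, -185) = √23981 - 185 = -185 + √23981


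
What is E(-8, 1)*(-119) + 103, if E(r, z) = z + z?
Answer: -135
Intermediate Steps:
E(r, z) = 2*z
E(-8, 1)*(-119) + 103 = (2*1)*(-119) + 103 = 2*(-119) + 103 = -238 + 103 = -135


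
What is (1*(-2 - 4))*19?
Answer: -114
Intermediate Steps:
(1*(-2 - 4))*19 = (1*(-6))*19 = -6*19 = -114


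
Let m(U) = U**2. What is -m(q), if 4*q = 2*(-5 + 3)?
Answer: -1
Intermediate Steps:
q = -1 (q = (2*(-5 + 3))/4 = (2*(-2))/4 = (1/4)*(-4) = -1)
-m(q) = -1*(-1)**2 = -1*1 = -1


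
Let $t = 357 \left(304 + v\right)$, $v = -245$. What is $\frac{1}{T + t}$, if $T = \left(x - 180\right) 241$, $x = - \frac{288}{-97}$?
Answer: $- \frac{97}{2095341} \approx -4.6293 \cdot 10^{-5}$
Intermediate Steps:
$x = \frac{288}{97}$ ($x = \left(-288\right) \left(- \frac{1}{97}\right) = \frac{288}{97} \approx 2.9691$)
$T = - \frac{4138452}{97}$ ($T = \left(\frac{288}{97} - 180\right) 241 = \left(- \frac{17172}{97}\right) 241 = - \frac{4138452}{97} \approx -42664.0$)
$t = 21063$ ($t = 357 \left(304 - 245\right) = 357 \cdot 59 = 21063$)
$\frac{1}{T + t} = \frac{1}{- \frac{4138452}{97} + 21063} = \frac{1}{- \frac{2095341}{97}} = - \frac{97}{2095341}$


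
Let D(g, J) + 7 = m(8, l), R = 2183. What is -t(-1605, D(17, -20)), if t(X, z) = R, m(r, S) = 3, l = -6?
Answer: -2183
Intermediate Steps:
D(g, J) = -4 (D(g, J) = -7 + 3 = -4)
t(X, z) = 2183
-t(-1605, D(17, -20)) = -1*2183 = -2183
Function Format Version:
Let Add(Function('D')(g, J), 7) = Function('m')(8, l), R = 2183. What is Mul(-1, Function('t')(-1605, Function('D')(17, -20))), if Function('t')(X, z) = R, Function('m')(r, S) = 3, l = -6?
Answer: -2183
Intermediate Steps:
Function('D')(g, J) = -4 (Function('D')(g, J) = Add(-7, 3) = -4)
Function('t')(X, z) = 2183
Mul(-1, Function('t')(-1605, Function('D')(17, -20))) = Mul(-1, 2183) = -2183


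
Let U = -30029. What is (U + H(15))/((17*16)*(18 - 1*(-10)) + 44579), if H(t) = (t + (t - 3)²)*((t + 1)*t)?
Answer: 8131/52195 ≈ 0.15578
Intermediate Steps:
H(t) = t*(1 + t)*(t + (-3 + t)²) (H(t) = (t + (-3 + t)²)*((1 + t)*t) = (t + (-3 + t)²)*(t*(1 + t)) = t*(1 + t)*(t + (-3 + t)²))
(U + H(15))/((17*16)*(18 - 1*(-10)) + 44579) = (-30029 + 15*(9 + 15³ - 4*15² + 4*15))/((17*16)*(18 - 1*(-10)) + 44579) = (-30029 + 15*(9 + 3375 - 4*225 + 60))/(272*(18 + 10) + 44579) = (-30029 + 15*(9 + 3375 - 900 + 60))/(272*28 + 44579) = (-30029 + 15*2544)/(7616 + 44579) = (-30029 + 38160)/52195 = 8131*(1/52195) = 8131/52195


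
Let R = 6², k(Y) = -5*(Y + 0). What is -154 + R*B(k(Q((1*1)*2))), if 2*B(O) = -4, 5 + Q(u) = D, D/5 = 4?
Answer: -226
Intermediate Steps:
D = 20 (D = 5*4 = 20)
Q(u) = 15 (Q(u) = -5 + 20 = 15)
k(Y) = -5*Y
B(O) = -2 (B(O) = (½)*(-4) = -2)
R = 36
-154 + R*B(k(Q((1*1)*2))) = -154 + 36*(-2) = -154 - 72 = -226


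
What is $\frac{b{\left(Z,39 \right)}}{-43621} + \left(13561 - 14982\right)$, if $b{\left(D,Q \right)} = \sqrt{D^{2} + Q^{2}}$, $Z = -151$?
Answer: $-1421 - \frac{\sqrt{24322}}{43621} \approx -1421.0$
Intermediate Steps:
$\frac{b{\left(Z,39 \right)}}{-43621} + \left(13561 - 14982\right) = \frac{\sqrt{\left(-151\right)^{2} + 39^{2}}}{-43621} + \left(13561 - 14982\right) = \sqrt{22801 + 1521} \left(- \frac{1}{43621}\right) - 1421 = \sqrt{24322} \left(- \frac{1}{43621}\right) - 1421 = - \frac{\sqrt{24322}}{43621} - 1421 = -1421 - \frac{\sqrt{24322}}{43621}$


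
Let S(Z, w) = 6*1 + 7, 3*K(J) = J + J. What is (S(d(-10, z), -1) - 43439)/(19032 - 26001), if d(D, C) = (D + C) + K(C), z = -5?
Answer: 43426/6969 ≈ 6.2313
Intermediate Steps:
K(J) = 2*J/3 (K(J) = (J + J)/3 = (2*J)/3 = 2*J/3)
d(D, C) = D + 5*C/3 (d(D, C) = (D + C) + 2*C/3 = (C + D) + 2*C/3 = D + 5*C/3)
S(Z, w) = 13 (S(Z, w) = 6 + 7 = 13)
(S(d(-10, z), -1) - 43439)/(19032 - 26001) = (13 - 43439)/(19032 - 26001) = -43426/(-6969) = -43426*(-1/6969) = 43426/6969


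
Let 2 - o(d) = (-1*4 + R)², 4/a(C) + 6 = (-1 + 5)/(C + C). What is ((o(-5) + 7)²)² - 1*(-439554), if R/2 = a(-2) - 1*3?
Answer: 1016539185554355/5764801 ≈ 1.7634e+8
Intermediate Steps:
a(C) = 4/(-6 + 2/C) (a(C) = 4/(-6 + (-1 + 5)/(C + C)) = 4/(-6 + 4/((2*C))) = 4/(-6 + 4*(1/(2*C))) = 4/(-6 + 2/C))
R = -50/7 (R = 2*(-2*(-2)/(-1 + 3*(-2)) - 1*3) = 2*(-2*(-2)/(-1 - 6) - 3) = 2*(-2*(-2)/(-7) - 3) = 2*(-2*(-2)*(-⅐) - 3) = 2*(-4/7 - 3) = 2*(-25/7) = -50/7 ≈ -7.1429)
o(d) = -5986/49 (o(d) = 2 - (-1*4 - 50/7)² = 2 - (-4 - 50/7)² = 2 - (-78/7)² = 2 - 1*6084/49 = 2 - 6084/49 = -5986/49)
((o(-5) + 7)²)² - 1*(-439554) = ((-5986/49 + 7)²)² - 1*(-439554) = ((-5643/49)²)² + 439554 = (31843449/2401)² + 439554 = 1014005244215601/5764801 + 439554 = 1016539185554355/5764801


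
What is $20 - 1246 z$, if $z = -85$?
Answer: $105930$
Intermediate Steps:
$20 - 1246 z = 20 - -105910 = 20 + 105910 = 105930$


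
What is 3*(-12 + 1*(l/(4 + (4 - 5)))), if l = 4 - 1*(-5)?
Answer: -27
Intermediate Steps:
l = 9 (l = 4 + 5 = 9)
3*(-12 + 1*(l/(4 + (4 - 5)))) = 3*(-12 + 1*(9/(4 + (4 - 5)))) = 3*(-12 + 1*(9/(4 - 1))) = 3*(-12 + 1*(9/3)) = 3*(-12 + 1*((1/3)*9)) = 3*(-12 + 1*3) = 3*(-12 + 3) = 3*(-9) = -27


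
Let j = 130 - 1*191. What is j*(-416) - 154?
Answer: 25222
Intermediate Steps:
j = -61 (j = 130 - 191 = -61)
j*(-416) - 154 = -61*(-416) - 154 = 25376 - 154 = 25222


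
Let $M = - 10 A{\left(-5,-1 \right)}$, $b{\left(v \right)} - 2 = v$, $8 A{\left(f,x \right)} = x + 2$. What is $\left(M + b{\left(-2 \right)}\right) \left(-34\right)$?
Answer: $\frac{85}{2} \approx 42.5$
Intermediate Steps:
$A{\left(f,x \right)} = \frac{1}{4} + \frac{x}{8}$ ($A{\left(f,x \right)} = \frac{x + 2}{8} = \frac{2 + x}{8} = \frac{1}{4} + \frac{x}{8}$)
$b{\left(v \right)} = 2 + v$
$M = - \frac{5}{4}$ ($M = - 10 \left(\frac{1}{4} + \frac{1}{8} \left(-1\right)\right) = - 10 \left(\frac{1}{4} - \frac{1}{8}\right) = \left(-10\right) \frac{1}{8} = - \frac{5}{4} \approx -1.25$)
$\left(M + b{\left(-2 \right)}\right) \left(-34\right) = \left(- \frac{5}{4} + \left(2 - 2\right)\right) \left(-34\right) = \left(- \frac{5}{4} + 0\right) \left(-34\right) = \left(- \frac{5}{4}\right) \left(-34\right) = \frac{85}{2}$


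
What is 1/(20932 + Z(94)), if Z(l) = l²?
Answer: 1/29768 ≈ 3.3593e-5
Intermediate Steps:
1/(20932 + Z(94)) = 1/(20932 + 94²) = 1/(20932 + 8836) = 1/29768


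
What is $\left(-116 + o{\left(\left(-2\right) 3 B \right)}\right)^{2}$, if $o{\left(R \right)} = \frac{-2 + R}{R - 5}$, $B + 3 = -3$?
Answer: $\frac{12687844}{961} \approx 13203.0$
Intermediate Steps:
$B = -6$ ($B = -3 - 3 = -6$)
$o{\left(R \right)} = \frac{-2 + R}{-5 + R}$
$\left(-116 + o{\left(\left(-2\right) 3 B \right)}\right)^{2} = \left(-116 + \frac{-2 + \left(-2\right) 3 \left(-6\right)}{-5 + \left(-2\right) 3 \left(-6\right)}\right)^{2} = \left(-116 + \frac{-2 - -36}{-5 - -36}\right)^{2} = \left(-116 + \frac{-2 + 36}{-5 + 36}\right)^{2} = \left(-116 + \frac{1}{31} \cdot 34\right)^{2} = \left(-116 + \frac{34}{31}\right)^{2} = \left(- \frac{3562}{31}\right)^{2} = \frac{12687844}{961}$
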